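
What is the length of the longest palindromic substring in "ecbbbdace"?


Input: "ecbbbdace"
Checking substrings for palindromes:
  [2:5] "bbb" (len 3) => palindrome
  [2:4] "bb" (len 2) => palindrome
  [3:5] "bb" (len 2) => palindrome
Longest palindromic substring: "bbb" with length 3

3


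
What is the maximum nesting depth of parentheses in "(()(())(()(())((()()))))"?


Input: "(()(())(()(())((()()))))"
Tracking depth:
  Position 0 '(': depth becomes 1
  Position 1 '(': depth becomes 2
  Position 2 ')': depth becomes 1
  Position 3 '(': depth becomes 2
  Position 4 '(': depth becomes 3
  Position 5 ')': depth becomes 2
  Position 6 ')': depth becomes 1
  Position 7 '(': depth becomes 2
  Position 8 '(': depth becomes 3
  Position 9 ')': depth becomes 2
  Position 10 '(': depth becomes 3
  Position 11 '(': depth becomes 4
  Position 12 ')': depth becomes 3
  Position 13 ')': depth becomes 2
  Position 14 '(': depth becomes 3
  Position 15 '(': depth becomes 4
  Position 16 '(': depth becomes 5
  Position 17 ')': depth becomes 4
  Position 18 '(': depth becomes 5
  Position 19 ')': depth becomes 4
  Position 20 ')': depth becomes 3
  Position 21 ')': depth becomes 2
  Position 22 ')': depth becomes 1
  Position 23 ')': depth becomes 0
Maximum depth reached: 5

5


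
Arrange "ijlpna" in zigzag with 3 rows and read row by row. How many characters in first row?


Zigzag "ijlpna" into 3 rows:
Placing characters:
  'i' => row 0
  'j' => row 1
  'l' => row 2
  'p' => row 1
  'n' => row 0
  'a' => row 1
Rows:
  Row 0: "in"
  Row 1: "jpa"
  Row 2: "l"
First row length: 2

2


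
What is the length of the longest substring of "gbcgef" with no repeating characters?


Input: "gbcgef"
Sliding window (track last position of each char):
  Position 0 ('g'): window [0,0] length 1 -- new best
  Position 1 ('b'): window [0,1] length 2 -- new best
  Position 2 ('c'): window [0,2] length 3 -- new best
  Position 3 ('g'): repeat (last at 0), move window start to 1
  Position 3 ('g'): window [1,3] length 3
  Position 4 ('e'): window [1,4] length 4 -- new best
  Position 5 ('f'): window [1,5] length 5 -- new best
Longest substring with no repeats: "bcgef" with length 5

5


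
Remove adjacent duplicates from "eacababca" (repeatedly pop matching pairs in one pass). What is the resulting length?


Input: eacababca
Stack-based adjacent duplicate removal:
  Read 'e': push. Stack: e
  Read 'a': push. Stack: ea
  Read 'c': push. Stack: eac
  Read 'a': push. Stack: eaca
  Read 'b': push. Stack: eacab
  Read 'a': push. Stack: eacaba
  Read 'b': push. Stack: eacabab
  Read 'c': push. Stack: eacababc
  Read 'a': push. Stack: eacababca
Final stack: "eacababca" (length 9)

9


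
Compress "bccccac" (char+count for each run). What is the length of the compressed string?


Input: bccccac
Runs:
  'b' x 1 => "b1"
  'c' x 4 => "c4"
  'a' x 1 => "a1"
  'c' x 1 => "c1"
Compressed: "b1c4a1c1"
Compressed length: 8

8


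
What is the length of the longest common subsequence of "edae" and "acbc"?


LCS of "edae" and "acbc"
DP table:
           a    c    b    c
      0    0    0    0    0
  e   0    0    0    0    0
  d   0    0    0    0    0
  a   0    1    1    1    1
  e   0    1    1    1    1
LCS length = dp[4][4] = 1

1


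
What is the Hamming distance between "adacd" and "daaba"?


Comparing "adacd" and "daaba" position by position:
  Position 0: 'a' vs 'd' => differ
  Position 1: 'd' vs 'a' => differ
  Position 2: 'a' vs 'a' => same
  Position 3: 'c' vs 'b' => differ
  Position 4: 'd' vs 'a' => differ
Total differences (Hamming distance): 4

4


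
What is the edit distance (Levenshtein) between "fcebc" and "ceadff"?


Computing edit distance: "fcebc" -> "ceadff"
DP table:
           c    e    a    d    f    f
      0    1    2    3    4    5    6
  f   1    1    2    3    4    4    5
  c   2    1    2    3    4    5    5
  e   3    2    1    2    3    4    5
  b   4    3    2    2    3    4    5
  c   5    4    3    3    3    4    5
Edit distance = dp[5][6] = 5

5


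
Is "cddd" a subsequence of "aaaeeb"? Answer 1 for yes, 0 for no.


Check if "cddd" is a subsequence of "aaaeeb"
Greedy scan:
  Position 0 ('a'): no match needed
  Position 1 ('a'): no match needed
  Position 2 ('a'): no match needed
  Position 3 ('e'): no match needed
  Position 4 ('e'): no match needed
  Position 5 ('b'): no match needed
Only matched 0/4 characters => not a subsequence

0


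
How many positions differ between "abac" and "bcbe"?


Comparing "abac" and "bcbe" position by position:
  Position 0: 'a' vs 'b' => DIFFER
  Position 1: 'b' vs 'c' => DIFFER
  Position 2: 'a' vs 'b' => DIFFER
  Position 3: 'c' vs 'e' => DIFFER
Positions that differ: 4

4


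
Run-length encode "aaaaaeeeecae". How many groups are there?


Input: aaaaaeeeecae
Scanning for consecutive runs:
  Group 1: 'a' x 5 (positions 0-4)
  Group 2: 'e' x 4 (positions 5-8)
  Group 3: 'c' x 1 (positions 9-9)
  Group 4: 'a' x 1 (positions 10-10)
  Group 5: 'e' x 1 (positions 11-11)
Total groups: 5

5


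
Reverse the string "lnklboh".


Input: lnklboh
Reading characters right to left:
  Position 6: 'h'
  Position 5: 'o'
  Position 4: 'b'
  Position 3: 'l'
  Position 2: 'k'
  Position 1: 'n'
  Position 0: 'l'
Reversed: hoblknl

hoblknl


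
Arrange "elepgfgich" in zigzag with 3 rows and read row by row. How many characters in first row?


Zigzag "elepgfgich" into 3 rows:
Placing characters:
  'e' => row 0
  'l' => row 1
  'e' => row 2
  'p' => row 1
  'g' => row 0
  'f' => row 1
  'g' => row 2
  'i' => row 1
  'c' => row 0
  'h' => row 1
Rows:
  Row 0: "egc"
  Row 1: "lpfih"
  Row 2: "eg"
First row length: 3

3


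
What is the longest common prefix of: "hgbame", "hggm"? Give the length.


Words: hgbame, hggm
  Position 0: all 'h' => match
  Position 1: all 'g' => match
  Position 2: ('b', 'g') => mismatch, stop
LCP = "hg" (length 2)

2


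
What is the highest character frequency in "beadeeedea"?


Input: beadeeedea
Character counts:
  'a': 2
  'b': 1
  'd': 2
  'e': 5
Maximum frequency: 5

5


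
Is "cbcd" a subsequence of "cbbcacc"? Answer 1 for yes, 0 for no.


Check if "cbcd" is a subsequence of "cbbcacc"
Greedy scan:
  Position 0 ('c'): matches sub[0] = 'c'
  Position 1 ('b'): matches sub[1] = 'b'
  Position 2 ('b'): no match needed
  Position 3 ('c'): matches sub[2] = 'c'
  Position 4 ('a'): no match needed
  Position 5 ('c'): no match needed
  Position 6 ('c'): no match needed
Only matched 3/4 characters => not a subsequence

0


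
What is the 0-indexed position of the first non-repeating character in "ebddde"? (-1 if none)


Input: ebddde
Character frequencies:
  'b': 1
  'd': 3
  'e': 2
Scanning left to right for freq == 1:
  Position 0 ('e'): freq=2, skip
  Position 1 ('b'): unique! => answer = 1

1


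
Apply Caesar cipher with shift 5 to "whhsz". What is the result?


Caesar cipher: shift "whhsz" by 5
  'w' (pos 22) + 5 = pos 1 = 'b'
  'h' (pos 7) + 5 = pos 12 = 'm'
  'h' (pos 7) + 5 = pos 12 = 'm'
  's' (pos 18) + 5 = pos 23 = 'x'
  'z' (pos 25) + 5 = pos 4 = 'e'
Result: bmmxe

bmmxe


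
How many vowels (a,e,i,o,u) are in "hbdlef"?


Input: hbdlef
Checking each character:
  'h' at position 0: consonant
  'b' at position 1: consonant
  'd' at position 2: consonant
  'l' at position 3: consonant
  'e' at position 4: vowel (running total: 1)
  'f' at position 5: consonant
Total vowels: 1

1


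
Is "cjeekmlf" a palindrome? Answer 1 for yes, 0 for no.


Input: cjeekmlf
Reversed: flmkeejc
  Compare pos 0 ('c') with pos 7 ('f'): MISMATCH
  Compare pos 1 ('j') with pos 6 ('l'): MISMATCH
  Compare pos 2 ('e') with pos 5 ('m'): MISMATCH
  Compare pos 3 ('e') with pos 4 ('k'): MISMATCH
Result: not a palindrome

0


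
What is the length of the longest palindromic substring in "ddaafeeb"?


Input: "ddaafeeb"
Checking substrings for palindromes:
  [0:2] "dd" (len 2) => palindrome
  [2:4] "aa" (len 2) => palindrome
  [5:7] "ee" (len 2) => palindrome
Longest palindromic substring: "dd" with length 2

2


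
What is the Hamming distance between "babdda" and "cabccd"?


Comparing "babdda" and "cabccd" position by position:
  Position 0: 'b' vs 'c' => differ
  Position 1: 'a' vs 'a' => same
  Position 2: 'b' vs 'b' => same
  Position 3: 'd' vs 'c' => differ
  Position 4: 'd' vs 'c' => differ
  Position 5: 'a' vs 'd' => differ
Total differences (Hamming distance): 4

4


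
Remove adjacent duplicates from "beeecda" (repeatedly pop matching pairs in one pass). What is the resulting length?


Input: beeecda
Stack-based adjacent duplicate removal:
  Read 'b': push. Stack: b
  Read 'e': push. Stack: be
  Read 'e': matches stack top 'e' => pop. Stack: b
  Read 'e': push. Stack: be
  Read 'c': push. Stack: bec
  Read 'd': push. Stack: becd
  Read 'a': push. Stack: becda
Final stack: "becda" (length 5)

5


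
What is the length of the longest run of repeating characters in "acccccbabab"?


Input: "acccccbabab"
Scanning for longest run:
  Position 1 ('c'): new char, reset run to 1
  Position 2 ('c'): continues run of 'c', length=2
  Position 3 ('c'): continues run of 'c', length=3
  Position 4 ('c'): continues run of 'c', length=4
  Position 5 ('c'): continues run of 'c', length=5
  Position 6 ('b'): new char, reset run to 1
  Position 7 ('a'): new char, reset run to 1
  Position 8 ('b'): new char, reset run to 1
  Position 9 ('a'): new char, reset run to 1
  Position 10 ('b'): new char, reset run to 1
Longest run: 'c' with length 5

5


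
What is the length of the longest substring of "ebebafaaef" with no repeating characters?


Input: "ebebafaaef"
Sliding window (track last position of each char):
  Position 0 ('e'): window [0,0] length 1 -- new best
  Position 1 ('b'): window [0,1] length 2 -- new best
  Position 2 ('e'): repeat (last at 0), move window start to 1
  Position 2 ('e'): window [1,2] length 2
  Position 3 ('b'): repeat (last at 1), move window start to 2
  Position 3 ('b'): window [2,3] length 2
  Position 4 ('a'): window [2,4] length 3 -- new best
  Position 5 ('f'): window [2,5] length 4 -- new best
  Position 6 ('a'): repeat (last at 4), move window start to 5
  Position 6 ('a'): window [5,6] length 2
  Position 7 ('a'): repeat (last at 6), move window start to 7
  Position 7 ('a'): window [7,7] length 1
  Position 8 ('e'): window [7,8] length 2
  Position 9 ('f'): window [7,9] length 3
Longest substring with no repeats: "ebaf" with length 4

4


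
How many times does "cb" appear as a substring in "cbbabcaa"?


Searching for "cb" in "cbbabcaa"
Scanning each position:
  Position 0: "cb" => MATCH
  Position 1: "bb" => no
  Position 2: "ba" => no
  Position 3: "ab" => no
  Position 4: "bc" => no
  Position 5: "ca" => no
  Position 6: "aa" => no
Total occurrences: 1

1


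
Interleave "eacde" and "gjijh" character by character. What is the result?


Interleaving "eacde" and "gjijh":
  Position 0: 'e' from first, 'g' from second => "eg"
  Position 1: 'a' from first, 'j' from second => "aj"
  Position 2: 'c' from first, 'i' from second => "ci"
  Position 3: 'd' from first, 'j' from second => "dj"
  Position 4: 'e' from first, 'h' from second => "eh"
Result: egajcidjeh

egajcidjeh


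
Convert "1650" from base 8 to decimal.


Input: "1650" in base 8
Positional expansion:
  Digit '1' (value 1) x 8^3 = 512
  Digit '6' (value 6) x 8^2 = 384
  Digit '5' (value 5) x 8^1 = 40
  Digit '0' (value 0) x 8^0 = 0
Sum = 936

936


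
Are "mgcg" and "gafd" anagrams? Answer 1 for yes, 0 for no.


Strings: "mgcg", "gafd"
Sorted first:  cggm
Sorted second: adfg
Differ at position 0: 'c' vs 'a' => not anagrams

0


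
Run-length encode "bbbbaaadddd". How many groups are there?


Input: bbbbaaadddd
Scanning for consecutive runs:
  Group 1: 'b' x 4 (positions 0-3)
  Group 2: 'a' x 3 (positions 4-6)
  Group 3: 'd' x 4 (positions 7-10)
Total groups: 3

3


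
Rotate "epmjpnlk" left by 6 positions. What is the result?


Input: "epmjpnlk", rotate left by 6
First 6 characters: "epmjpn"
Remaining characters: "lk"
Concatenate remaining + first: "lk" + "epmjpn" = "lkepmjpn"

lkepmjpn


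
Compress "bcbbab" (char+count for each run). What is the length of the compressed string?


Input: bcbbab
Runs:
  'b' x 1 => "b1"
  'c' x 1 => "c1"
  'b' x 2 => "b2"
  'a' x 1 => "a1"
  'b' x 1 => "b1"
Compressed: "b1c1b2a1b1"
Compressed length: 10

10


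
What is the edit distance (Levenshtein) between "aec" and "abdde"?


Computing edit distance: "aec" -> "abdde"
DP table:
           a    b    d    d    e
      0    1    2    3    4    5
  a   1    0    1    2    3    4
  e   2    1    1    2    3    3
  c   3    2    2    2    3    4
Edit distance = dp[3][5] = 4

4


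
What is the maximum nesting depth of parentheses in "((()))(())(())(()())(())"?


Input: "((()))(())(())(()())(())"
Tracking depth:
  Position 0 '(': depth becomes 1
  Position 1 '(': depth becomes 2
  Position 2 '(': depth becomes 3
  Position 3 ')': depth becomes 2
  Position 4 ')': depth becomes 1
  Position 5 ')': depth becomes 0
  Position 6 '(': depth becomes 1
  Position 7 '(': depth becomes 2
  Position 8 ')': depth becomes 1
  Position 9 ')': depth becomes 0
  Position 10 '(': depth becomes 1
  Position 11 '(': depth becomes 2
  Position 12 ')': depth becomes 1
  Position 13 ')': depth becomes 0
  Position 14 '(': depth becomes 1
  Position 15 '(': depth becomes 2
  Position 16 ')': depth becomes 1
  Position 17 '(': depth becomes 2
  Position 18 ')': depth becomes 1
  Position 19 ')': depth becomes 0
  Position 20 '(': depth becomes 1
  Position 21 '(': depth becomes 2
  Position 22 ')': depth becomes 1
  Position 23 ')': depth becomes 0
Maximum depth reached: 3

3


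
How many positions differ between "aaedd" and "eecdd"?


Comparing "aaedd" and "eecdd" position by position:
  Position 0: 'a' vs 'e' => DIFFER
  Position 1: 'a' vs 'e' => DIFFER
  Position 2: 'e' vs 'c' => DIFFER
  Position 3: 'd' vs 'd' => same
  Position 4: 'd' vs 'd' => same
Positions that differ: 3

3


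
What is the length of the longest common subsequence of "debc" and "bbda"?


LCS of "debc" and "bbda"
DP table:
           b    b    d    a
      0    0    0    0    0
  d   0    0    0    1    1
  e   0    0    0    1    1
  b   0    1    1    1    1
  c   0    1    1    1    1
LCS length = dp[4][4] = 1

1


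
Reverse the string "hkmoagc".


Input: hkmoagc
Reading characters right to left:
  Position 6: 'c'
  Position 5: 'g'
  Position 4: 'a'
  Position 3: 'o'
  Position 2: 'm'
  Position 1: 'k'
  Position 0: 'h'
Reversed: cgaomkh

cgaomkh


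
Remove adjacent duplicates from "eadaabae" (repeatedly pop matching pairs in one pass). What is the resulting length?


Input: eadaabae
Stack-based adjacent duplicate removal:
  Read 'e': push. Stack: e
  Read 'a': push. Stack: ea
  Read 'd': push. Stack: ead
  Read 'a': push. Stack: eada
  Read 'a': matches stack top 'a' => pop. Stack: ead
  Read 'b': push. Stack: eadb
  Read 'a': push. Stack: eadba
  Read 'e': push. Stack: eadbae
Final stack: "eadbae" (length 6)

6


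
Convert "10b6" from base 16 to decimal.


Input: "10b6" in base 16
Positional expansion:
  Digit '1' (value 1) x 16^3 = 4096
  Digit '0' (value 0) x 16^2 = 0
  Digit 'b' (value 11) x 16^1 = 176
  Digit '6' (value 6) x 16^0 = 6
Sum = 4278

4278


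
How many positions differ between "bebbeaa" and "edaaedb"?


Comparing "bebbeaa" and "edaaedb" position by position:
  Position 0: 'b' vs 'e' => DIFFER
  Position 1: 'e' vs 'd' => DIFFER
  Position 2: 'b' vs 'a' => DIFFER
  Position 3: 'b' vs 'a' => DIFFER
  Position 4: 'e' vs 'e' => same
  Position 5: 'a' vs 'd' => DIFFER
  Position 6: 'a' vs 'b' => DIFFER
Positions that differ: 6

6


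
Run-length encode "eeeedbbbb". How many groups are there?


Input: eeeedbbbb
Scanning for consecutive runs:
  Group 1: 'e' x 4 (positions 0-3)
  Group 2: 'd' x 1 (positions 4-4)
  Group 3: 'b' x 4 (positions 5-8)
Total groups: 3

3


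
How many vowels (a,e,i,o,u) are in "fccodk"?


Input: fccodk
Checking each character:
  'f' at position 0: consonant
  'c' at position 1: consonant
  'c' at position 2: consonant
  'o' at position 3: vowel (running total: 1)
  'd' at position 4: consonant
  'k' at position 5: consonant
Total vowels: 1

1


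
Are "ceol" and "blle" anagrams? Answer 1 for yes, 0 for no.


Strings: "ceol", "blle"
Sorted first:  celo
Sorted second: bell
Differ at position 0: 'c' vs 'b' => not anagrams

0


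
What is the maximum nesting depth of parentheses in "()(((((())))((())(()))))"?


Input: "()(((((())))((())(()))))"
Tracking depth:
  Position 0 '(': depth becomes 1
  Position 1 ')': depth becomes 0
  Position 2 '(': depth becomes 1
  Position 3 '(': depth becomes 2
  Position 4 '(': depth becomes 3
  Position 5 '(': depth becomes 4
  Position 6 '(': depth becomes 5
  Position 7 '(': depth becomes 6
  Position 8 ')': depth becomes 5
  Position 9 ')': depth becomes 4
  Position 10 ')': depth becomes 3
  Position 11 ')': depth becomes 2
  Position 12 '(': depth becomes 3
  Position 13 '(': depth becomes 4
  Position 14 '(': depth becomes 5
  Position 15 ')': depth becomes 4
  Position 16 ')': depth becomes 3
  Position 17 '(': depth becomes 4
  Position 18 '(': depth becomes 5
  Position 19 ')': depth becomes 4
  Position 20 ')': depth becomes 3
  Position 21 ')': depth becomes 2
  Position 22 ')': depth becomes 1
  Position 23 ')': depth becomes 0
Maximum depth reached: 6

6


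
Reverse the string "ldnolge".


Input: ldnolge
Reading characters right to left:
  Position 6: 'e'
  Position 5: 'g'
  Position 4: 'l'
  Position 3: 'o'
  Position 2: 'n'
  Position 1: 'd'
  Position 0: 'l'
Reversed: eglondl

eglondl


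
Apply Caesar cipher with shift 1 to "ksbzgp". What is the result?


Caesar cipher: shift "ksbzgp" by 1
  'k' (pos 10) + 1 = pos 11 = 'l'
  's' (pos 18) + 1 = pos 19 = 't'
  'b' (pos 1) + 1 = pos 2 = 'c'
  'z' (pos 25) + 1 = pos 0 = 'a'
  'g' (pos 6) + 1 = pos 7 = 'h'
  'p' (pos 15) + 1 = pos 16 = 'q'
Result: ltcahq

ltcahq


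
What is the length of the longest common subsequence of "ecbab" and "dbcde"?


LCS of "ecbab" and "dbcde"
DP table:
           d    b    c    d    e
      0    0    0    0    0    0
  e   0    0    0    0    0    1
  c   0    0    0    1    1    1
  b   0    0    1    1    1    1
  a   0    0    1    1    1    1
  b   0    0    1    1    1    1
LCS length = dp[5][5] = 1

1


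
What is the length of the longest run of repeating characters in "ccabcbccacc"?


Input: "ccabcbccacc"
Scanning for longest run:
  Position 1 ('c'): continues run of 'c', length=2
  Position 2 ('a'): new char, reset run to 1
  Position 3 ('b'): new char, reset run to 1
  Position 4 ('c'): new char, reset run to 1
  Position 5 ('b'): new char, reset run to 1
  Position 6 ('c'): new char, reset run to 1
  Position 7 ('c'): continues run of 'c', length=2
  Position 8 ('a'): new char, reset run to 1
  Position 9 ('c'): new char, reset run to 1
  Position 10 ('c'): continues run of 'c', length=2
Longest run: 'c' with length 2

2


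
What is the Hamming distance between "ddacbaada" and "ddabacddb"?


Comparing "ddacbaada" and "ddabacddb" position by position:
  Position 0: 'd' vs 'd' => same
  Position 1: 'd' vs 'd' => same
  Position 2: 'a' vs 'a' => same
  Position 3: 'c' vs 'b' => differ
  Position 4: 'b' vs 'a' => differ
  Position 5: 'a' vs 'c' => differ
  Position 6: 'a' vs 'd' => differ
  Position 7: 'd' vs 'd' => same
  Position 8: 'a' vs 'b' => differ
Total differences (Hamming distance): 5

5


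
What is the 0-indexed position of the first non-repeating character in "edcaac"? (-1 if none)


Input: edcaac
Character frequencies:
  'a': 2
  'c': 2
  'd': 1
  'e': 1
Scanning left to right for freq == 1:
  Position 0 ('e'): unique! => answer = 0

0


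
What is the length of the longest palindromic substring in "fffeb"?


Input: "fffeb"
Checking substrings for palindromes:
  [0:3] "fff" (len 3) => palindrome
  [0:2] "ff" (len 2) => palindrome
  [1:3] "ff" (len 2) => palindrome
Longest palindromic substring: "fff" with length 3

3


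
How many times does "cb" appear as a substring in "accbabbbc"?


Searching for "cb" in "accbabbbc"
Scanning each position:
  Position 0: "ac" => no
  Position 1: "cc" => no
  Position 2: "cb" => MATCH
  Position 3: "ba" => no
  Position 4: "ab" => no
  Position 5: "bb" => no
  Position 6: "bb" => no
  Position 7: "bc" => no
Total occurrences: 1

1


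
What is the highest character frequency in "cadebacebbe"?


Input: cadebacebbe
Character counts:
  'a': 2
  'b': 3
  'c': 2
  'd': 1
  'e': 3
Maximum frequency: 3

3


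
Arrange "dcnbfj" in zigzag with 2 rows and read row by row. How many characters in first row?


Zigzag "dcnbfj" into 2 rows:
Placing characters:
  'd' => row 0
  'c' => row 1
  'n' => row 0
  'b' => row 1
  'f' => row 0
  'j' => row 1
Rows:
  Row 0: "dnf"
  Row 1: "cbj"
First row length: 3

3


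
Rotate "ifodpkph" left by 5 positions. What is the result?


Input: "ifodpkph", rotate left by 5
First 5 characters: "ifodp"
Remaining characters: "kph"
Concatenate remaining + first: "kph" + "ifodp" = "kphifodp"

kphifodp


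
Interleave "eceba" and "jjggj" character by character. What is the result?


Interleaving "eceba" and "jjggj":
  Position 0: 'e' from first, 'j' from second => "ej"
  Position 1: 'c' from first, 'j' from second => "cj"
  Position 2: 'e' from first, 'g' from second => "eg"
  Position 3: 'b' from first, 'g' from second => "bg"
  Position 4: 'a' from first, 'j' from second => "aj"
Result: ejcjegbgaj

ejcjegbgaj


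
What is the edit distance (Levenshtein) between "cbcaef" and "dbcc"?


Computing edit distance: "cbcaef" -> "dbcc"
DP table:
           d    b    c    c
      0    1    2    3    4
  c   1    1    2    2    3
  b   2    2    1    2    3
  c   3    3    2    1    2
  a   4    4    3    2    2
  e   5    5    4    3    3
  f   6    6    5    4    4
Edit distance = dp[6][4] = 4

4


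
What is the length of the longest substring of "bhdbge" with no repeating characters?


Input: "bhdbge"
Sliding window (track last position of each char):
  Position 0 ('b'): window [0,0] length 1 -- new best
  Position 1 ('h'): window [0,1] length 2 -- new best
  Position 2 ('d'): window [0,2] length 3 -- new best
  Position 3 ('b'): repeat (last at 0), move window start to 1
  Position 3 ('b'): window [1,3] length 3
  Position 4 ('g'): window [1,4] length 4 -- new best
  Position 5 ('e'): window [1,5] length 5 -- new best
Longest substring with no repeats: "hdbge" with length 5

5


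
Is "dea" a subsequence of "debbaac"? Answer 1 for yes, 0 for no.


Check if "dea" is a subsequence of "debbaac"
Greedy scan:
  Position 0 ('d'): matches sub[0] = 'd'
  Position 1 ('e'): matches sub[1] = 'e'
  Position 2 ('b'): no match needed
  Position 3 ('b'): no match needed
  Position 4 ('a'): matches sub[2] = 'a'
  Position 5 ('a'): no match needed
  Position 6 ('c'): no match needed
All 3 characters matched => is a subsequence

1


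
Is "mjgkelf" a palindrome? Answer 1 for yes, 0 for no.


Input: mjgkelf
Reversed: flekgjm
  Compare pos 0 ('m') with pos 6 ('f'): MISMATCH
  Compare pos 1 ('j') with pos 5 ('l'): MISMATCH
  Compare pos 2 ('g') with pos 4 ('e'): MISMATCH
Result: not a palindrome

0


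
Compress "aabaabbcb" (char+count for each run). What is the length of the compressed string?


Input: aabaabbcb
Runs:
  'a' x 2 => "a2"
  'b' x 1 => "b1"
  'a' x 2 => "a2"
  'b' x 2 => "b2"
  'c' x 1 => "c1"
  'b' x 1 => "b1"
Compressed: "a2b1a2b2c1b1"
Compressed length: 12

12


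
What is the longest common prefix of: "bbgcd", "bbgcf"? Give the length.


Words: bbgcd, bbgcf
  Position 0: all 'b' => match
  Position 1: all 'b' => match
  Position 2: all 'g' => match
  Position 3: all 'c' => match
  Position 4: ('d', 'f') => mismatch, stop
LCP = "bbgc" (length 4)

4


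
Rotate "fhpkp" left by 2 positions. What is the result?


Input: "fhpkp", rotate left by 2
First 2 characters: "fh"
Remaining characters: "pkp"
Concatenate remaining + first: "pkp" + "fh" = "pkpfh"

pkpfh


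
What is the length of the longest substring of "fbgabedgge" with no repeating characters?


Input: "fbgabedgge"
Sliding window (track last position of each char):
  Position 0 ('f'): window [0,0] length 1 -- new best
  Position 1 ('b'): window [0,1] length 2 -- new best
  Position 2 ('g'): window [0,2] length 3 -- new best
  Position 3 ('a'): window [0,3] length 4 -- new best
  Position 4 ('b'): repeat (last at 1), move window start to 2
  Position 4 ('b'): window [2,4] length 3
  Position 5 ('e'): window [2,5] length 4
  Position 6 ('d'): window [2,6] length 5 -- new best
  Position 7 ('g'): repeat (last at 2), move window start to 3
  Position 7 ('g'): window [3,7] length 5
  Position 8 ('g'): repeat (last at 7), move window start to 8
  Position 8 ('g'): window [8,8] length 1
  Position 9 ('e'): window [8,9] length 2
Longest substring with no repeats: "gabed" with length 5

5


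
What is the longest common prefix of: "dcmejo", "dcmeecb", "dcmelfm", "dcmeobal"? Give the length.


Words: dcmejo, dcmeecb, dcmelfm, dcmeobal
  Position 0: all 'd' => match
  Position 1: all 'c' => match
  Position 2: all 'm' => match
  Position 3: all 'e' => match
  Position 4: ('j', 'e', 'l', 'o') => mismatch, stop
LCP = "dcme" (length 4)

4


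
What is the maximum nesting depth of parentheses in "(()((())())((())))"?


Input: "(()((())())((())))"
Tracking depth:
  Position 0 '(': depth becomes 1
  Position 1 '(': depth becomes 2
  Position 2 ')': depth becomes 1
  Position 3 '(': depth becomes 2
  Position 4 '(': depth becomes 3
  Position 5 '(': depth becomes 4
  Position 6 ')': depth becomes 3
  Position 7 ')': depth becomes 2
  Position 8 '(': depth becomes 3
  Position 9 ')': depth becomes 2
  Position 10 ')': depth becomes 1
  Position 11 '(': depth becomes 2
  Position 12 '(': depth becomes 3
  Position 13 '(': depth becomes 4
  Position 14 ')': depth becomes 3
  Position 15 ')': depth becomes 2
  Position 16 ')': depth becomes 1
  Position 17 ')': depth becomes 0
Maximum depth reached: 4

4


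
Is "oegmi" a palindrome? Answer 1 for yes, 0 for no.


Input: oegmi
Reversed: imgeo
  Compare pos 0 ('o') with pos 4 ('i'): MISMATCH
  Compare pos 1 ('e') with pos 3 ('m'): MISMATCH
Result: not a palindrome

0


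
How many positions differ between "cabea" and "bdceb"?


Comparing "cabea" and "bdceb" position by position:
  Position 0: 'c' vs 'b' => DIFFER
  Position 1: 'a' vs 'd' => DIFFER
  Position 2: 'b' vs 'c' => DIFFER
  Position 3: 'e' vs 'e' => same
  Position 4: 'a' vs 'b' => DIFFER
Positions that differ: 4

4


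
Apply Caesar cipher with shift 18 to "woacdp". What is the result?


Caesar cipher: shift "woacdp" by 18
  'w' (pos 22) + 18 = pos 14 = 'o'
  'o' (pos 14) + 18 = pos 6 = 'g'
  'a' (pos 0) + 18 = pos 18 = 's'
  'c' (pos 2) + 18 = pos 20 = 'u'
  'd' (pos 3) + 18 = pos 21 = 'v'
  'p' (pos 15) + 18 = pos 7 = 'h'
Result: ogsuvh

ogsuvh


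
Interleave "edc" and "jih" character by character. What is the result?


Interleaving "edc" and "jih":
  Position 0: 'e' from first, 'j' from second => "ej"
  Position 1: 'd' from first, 'i' from second => "di"
  Position 2: 'c' from first, 'h' from second => "ch"
Result: ejdich

ejdich


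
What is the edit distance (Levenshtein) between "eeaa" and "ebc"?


Computing edit distance: "eeaa" -> "ebc"
DP table:
           e    b    c
      0    1    2    3
  e   1    0    1    2
  e   2    1    1    2
  a   3    2    2    2
  a   4    3    3    3
Edit distance = dp[4][3] = 3

3


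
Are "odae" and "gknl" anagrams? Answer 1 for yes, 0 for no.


Strings: "odae", "gknl"
Sorted first:  adeo
Sorted second: gkln
Differ at position 0: 'a' vs 'g' => not anagrams

0


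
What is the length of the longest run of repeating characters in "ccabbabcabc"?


Input: "ccabbabcabc"
Scanning for longest run:
  Position 1 ('c'): continues run of 'c', length=2
  Position 2 ('a'): new char, reset run to 1
  Position 3 ('b'): new char, reset run to 1
  Position 4 ('b'): continues run of 'b', length=2
  Position 5 ('a'): new char, reset run to 1
  Position 6 ('b'): new char, reset run to 1
  Position 7 ('c'): new char, reset run to 1
  Position 8 ('a'): new char, reset run to 1
  Position 9 ('b'): new char, reset run to 1
  Position 10 ('c'): new char, reset run to 1
Longest run: 'c' with length 2

2


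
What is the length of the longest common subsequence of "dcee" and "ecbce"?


LCS of "dcee" and "ecbce"
DP table:
           e    c    b    c    e
      0    0    0    0    0    0
  d   0    0    0    0    0    0
  c   0    0    1    1    1    1
  e   0    1    1    1    1    2
  e   0    1    1    1    1    2
LCS length = dp[4][5] = 2

2


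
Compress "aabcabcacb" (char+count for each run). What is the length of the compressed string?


Input: aabcabcacb
Runs:
  'a' x 2 => "a2"
  'b' x 1 => "b1"
  'c' x 1 => "c1"
  'a' x 1 => "a1"
  'b' x 1 => "b1"
  'c' x 1 => "c1"
  'a' x 1 => "a1"
  'c' x 1 => "c1"
  'b' x 1 => "b1"
Compressed: "a2b1c1a1b1c1a1c1b1"
Compressed length: 18

18


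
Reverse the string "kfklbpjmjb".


Input: kfklbpjmjb
Reading characters right to left:
  Position 9: 'b'
  Position 8: 'j'
  Position 7: 'm'
  Position 6: 'j'
  Position 5: 'p'
  Position 4: 'b'
  Position 3: 'l'
  Position 2: 'k'
  Position 1: 'f'
  Position 0: 'k'
Reversed: bjmjpblkfk

bjmjpblkfk


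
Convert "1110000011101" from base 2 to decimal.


Input: "1110000011101" in base 2
Positional expansion:
  Digit '1' (value 1) x 2^12 = 4096
  Digit '1' (value 1) x 2^11 = 2048
  Digit '1' (value 1) x 2^10 = 1024
  Digit '0' (value 0) x 2^9 = 0
  Digit '0' (value 0) x 2^8 = 0
  Digit '0' (value 0) x 2^7 = 0
  Digit '0' (value 0) x 2^6 = 0
  Digit '0' (value 0) x 2^5 = 0
  Digit '1' (value 1) x 2^4 = 16
  Digit '1' (value 1) x 2^3 = 8
  Digit '1' (value 1) x 2^2 = 4
  Digit '0' (value 0) x 2^1 = 0
  Digit '1' (value 1) x 2^0 = 1
Sum = 7197

7197


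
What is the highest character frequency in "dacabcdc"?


Input: dacabcdc
Character counts:
  'a': 2
  'b': 1
  'c': 3
  'd': 2
Maximum frequency: 3

3


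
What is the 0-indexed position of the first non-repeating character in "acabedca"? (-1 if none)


Input: acabedca
Character frequencies:
  'a': 3
  'b': 1
  'c': 2
  'd': 1
  'e': 1
Scanning left to right for freq == 1:
  Position 0 ('a'): freq=3, skip
  Position 1 ('c'): freq=2, skip
  Position 2 ('a'): freq=3, skip
  Position 3 ('b'): unique! => answer = 3

3


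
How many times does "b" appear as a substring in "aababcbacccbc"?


Searching for "b" in "aababcbacccbc"
Scanning each position:
  Position 0: "a" => no
  Position 1: "a" => no
  Position 2: "b" => MATCH
  Position 3: "a" => no
  Position 4: "b" => MATCH
  Position 5: "c" => no
  Position 6: "b" => MATCH
  Position 7: "a" => no
  Position 8: "c" => no
  Position 9: "c" => no
  Position 10: "c" => no
  Position 11: "b" => MATCH
  Position 12: "c" => no
Total occurrences: 4

4


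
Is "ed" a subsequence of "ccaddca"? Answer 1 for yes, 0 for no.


Check if "ed" is a subsequence of "ccaddca"
Greedy scan:
  Position 0 ('c'): no match needed
  Position 1 ('c'): no match needed
  Position 2 ('a'): no match needed
  Position 3 ('d'): no match needed
  Position 4 ('d'): no match needed
  Position 5 ('c'): no match needed
  Position 6 ('a'): no match needed
Only matched 0/2 characters => not a subsequence

0


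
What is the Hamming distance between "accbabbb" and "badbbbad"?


Comparing "accbabbb" and "badbbbad" position by position:
  Position 0: 'a' vs 'b' => differ
  Position 1: 'c' vs 'a' => differ
  Position 2: 'c' vs 'd' => differ
  Position 3: 'b' vs 'b' => same
  Position 4: 'a' vs 'b' => differ
  Position 5: 'b' vs 'b' => same
  Position 6: 'b' vs 'a' => differ
  Position 7: 'b' vs 'd' => differ
Total differences (Hamming distance): 6

6


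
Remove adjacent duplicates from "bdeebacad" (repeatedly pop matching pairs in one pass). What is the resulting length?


Input: bdeebacad
Stack-based adjacent duplicate removal:
  Read 'b': push. Stack: b
  Read 'd': push. Stack: bd
  Read 'e': push. Stack: bde
  Read 'e': matches stack top 'e' => pop. Stack: bd
  Read 'b': push. Stack: bdb
  Read 'a': push. Stack: bdba
  Read 'c': push. Stack: bdbac
  Read 'a': push. Stack: bdbaca
  Read 'd': push. Stack: bdbacad
Final stack: "bdbacad" (length 7)

7


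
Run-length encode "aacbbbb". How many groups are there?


Input: aacbbbb
Scanning for consecutive runs:
  Group 1: 'a' x 2 (positions 0-1)
  Group 2: 'c' x 1 (positions 2-2)
  Group 3: 'b' x 4 (positions 3-6)
Total groups: 3

3


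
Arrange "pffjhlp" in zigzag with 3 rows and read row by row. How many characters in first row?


Zigzag "pffjhlp" into 3 rows:
Placing characters:
  'p' => row 0
  'f' => row 1
  'f' => row 2
  'j' => row 1
  'h' => row 0
  'l' => row 1
  'p' => row 2
Rows:
  Row 0: "ph"
  Row 1: "fjl"
  Row 2: "fp"
First row length: 2

2


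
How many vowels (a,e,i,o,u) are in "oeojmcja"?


Input: oeojmcja
Checking each character:
  'o' at position 0: vowel (running total: 1)
  'e' at position 1: vowel (running total: 2)
  'o' at position 2: vowel (running total: 3)
  'j' at position 3: consonant
  'm' at position 4: consonant
  'c' at position 5: consonant
  'j' at position 6: consonant
  'a' at position 7: vowel (running total: 4)
Total vowels: 4

4


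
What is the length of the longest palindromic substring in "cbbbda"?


Input: "cbbbda"
Checking substrings for palindromes:
  [1:4] "bbb" (len 3) => palindrome
  [1:3] "bb" (len 2) => palindrome
  [2:4] "bb" (len 2) => palindrome
Longest palindromic substring: "bbb" with length 3

3


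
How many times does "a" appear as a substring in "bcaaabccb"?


Searching for "a" in "bcaaabccb"
Scanning each position:
  Position 0: "b" => no
  Position 1: "c" => no
  Position 2: "a" => MATCH
  Position 3: "a" => MATCH
  Position 4: "a" => MATCH
  Position 5: "b" => no
  Position 6: "c" => no
  Position 7: "c" => no
  Position 8: "b" => no
Total occurrences: 3

3


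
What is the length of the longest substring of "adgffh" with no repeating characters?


Input: "adgffh"
Sliding window (track last position of each char):
  Position 0 ('a'): window [0,0] length 1 -- new best
  Position 1 ('d'): window [0,1] length 2 -- new best
  Position 2 ('g'): window [0,2] length 3 -- new best
  Position 3 ('f'): window [0,3] length 4 -- new best
  Position 4 ('f'): repeat (last at 3), move window start to 4
  Position 4 ('f'): window [4,4] length 1
  Position 5 ('h'): window [4,5] length 2
Longest substring with no repeats: "adgf" with length 4

4


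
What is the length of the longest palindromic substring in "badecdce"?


Input: "badecdce"
Checking substrings for palindromes:
  [3:8] "ecdce" (len 5) => palindrome
  [4:7] "cdc" (len 3) => palindrome
Longest palindromic substring: "ecdce" with length 5

5


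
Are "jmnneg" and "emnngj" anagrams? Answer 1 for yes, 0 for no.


Strings: "jmnneg", "emnngj"
Sorted first:  egjmnn
Sorted second: egjmnn
Sorted forms match => anagrams

1


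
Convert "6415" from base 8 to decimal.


Input: "6415" in base 8
Positional expansion:
  Digit '6' (value 6) x 8^3 = 3072
  Digit '4' (value 4) x 8^2 = 256
  Digit '1' (value 1) x 8^1 = 8
  Digit '5' (value 5) x 8^0 = 5
Sum = 3341

3341


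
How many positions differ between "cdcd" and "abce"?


Comparing "cdcd" and "abce" position by position:
  Position 0: 'c' vs 'a' => DIFFER
  Position 1: 'd' vs 'b' => DIFFER
  Position 2: 'c' vs 'c' => same
  Position 3: 'd' vs 'e' => DIFFER
Positions that differ: 3

3


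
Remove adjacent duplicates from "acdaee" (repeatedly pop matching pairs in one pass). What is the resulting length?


Input: acdaee
Stack-based adjacent duplicate removal:
  Read 'a': push. Stack: a
  Read 'c': push. Stack: ac
  Read 'd': push. Stack: acd
  Read 'a': push. Stack: acda
  Read 'e': push. Stack: acdae
  Read 'e': matches stack top 'e' => pop. Stack: acda
Final stack: "acda" (length 4)

4


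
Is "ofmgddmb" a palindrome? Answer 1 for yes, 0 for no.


Input: ofmgddmb
Reversed: bmddgmfo
  Compare pos 0 ('o') with pos 7 ('b'): MISMATCH
  Compare pos 1 ('f') with pos 6 ('m'): MISMATCH
  Compare pos 2 ('m') with pos 5 ('d'): MISMATCH
  Compare pos 3 ('g') with pos 4 ('d'): MISMATCH
Result: not a palindrome

0


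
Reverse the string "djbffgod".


Input: djbffgod
Reading characters right to left:
  Position 7: 'd'
  Position 6: 'o'
  Position 5: 'g'
  Position 4: 'f'
  Position 3: 'f'
  Position 2: 'b'
  Position 1: 'j'
  Position 0: 'd'
Reversed: dogffbjd

dogffbjd


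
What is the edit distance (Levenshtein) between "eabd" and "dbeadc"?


Computing edit distance: "eabd" -> "dbeadc"
DP table:
           d    b    e    a    d    c
      0    1    2    3    4    5    6
  e   1    1    2    2    3    4    5
  a   2    2    2    3    2    3    4
  b   3    3    2    3    3    3    4
  d   4    3    3    3    4    3    4
Edit distance = dp[4][6] = 4

4


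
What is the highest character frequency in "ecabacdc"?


Input: ecabacdc
Character counts:
  'a': 2
  'b': 1
  'c': 3
  'd': 1
  'e': 1
Maximum frequency: 3

3


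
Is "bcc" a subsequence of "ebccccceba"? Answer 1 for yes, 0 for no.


Check if "bcc" is a subsequence of "ebccccceba"
Greedy scan:
  Position 0 ('e'): no match needed
  Position 1 ('b'): matches sub[0] = 'b'
  Position 2 ('c'): matches sub[1] = 'c'
  Position 3 ('c'): matches sub[2] = 'c'
  Position 4 ('c'): no match needed
  Position 5 ('c'): no match needed
  Position 6 ('c'): no match needed
  Position 7 ('e'): no match needed
  Position 8 ('b'): no match needed
  Position 9 ('a'): no match needed
All 3 characters matched => is a subsequence

1


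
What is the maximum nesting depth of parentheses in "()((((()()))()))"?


Input: "()((((()()))()))"
Tracking depth:
  Position 0 '(': depth becomes 1
  Position 1 ')': depth becomes 0
  Position 2 '(': depth becomes 1
  Position 3 '(': depth becomes 2
  Position 4 '(': depth becomes 3
  Position 5 '(': depth becomes 4
  Position 6 '(': depth becomes 5
  Position 7 ')': depth becomes 4
  Position 8 '(': depth becomes 5
  Position 9 ')': depth becomes 4
  Position 10 ')': depth becomes 3
  Position 11 ')': depth becomes 2
  Position 12 '(': depth becomes 3
  Position 13 ')': depth becomes 2
  Position 14 ')': depth becomes 1
  Position 15 ')': depth becomes 0
Maximum depth reached: 5

5


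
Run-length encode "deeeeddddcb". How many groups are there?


Input: deeeeddddcb
Scanning for consecutive runs:
  Group 1: 'd' x 1 (positions 0-0)
  Group 2: 'e' x 4 (positions 1-4)
  Group 3: 'd' x 4 (positions 5-8)
  Group 4: 'c' x 1 (positions 9-9)
  Group 5: 'b' x 1 (positions 10-10)
Total groups: 5

5


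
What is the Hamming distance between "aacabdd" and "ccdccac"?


Comparing "aacabdd" and "ccdccac" position by position:
  Position 0: 'a' vs 'c' => differ
  Position 1: 'a' vs 'c' => differ
  Position 2: 'c' vs 'd' => differ
  Position 3: 'a' vs 'c' => differ
  Position 4: 'b' vs 'c' => differ
  Position 5: 'd' vs 'a' => differ
  Position 6: 'd' vs 'c' => differ
Total differences (Hamming distance): 7

7


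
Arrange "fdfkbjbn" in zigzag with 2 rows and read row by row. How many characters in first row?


Zigzag "fdfkbjbn" into 2 rows:
Placing characters:
  'f' => row 0
  'd' => row 1
  'f' => row 0
  'k' => row 1
  'b' => row 0
  'j' => row 1
  'b' => row 0
  'n' => row 1
Rows:
  Row 0: "ffbb"
  Row 1: "dkjn"
First row length: 4

4


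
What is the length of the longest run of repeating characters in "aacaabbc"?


Input: "aacaabbc"
Scanning for longest run:
  Position 1 ('a'): continues run of 'a', length=2
  Position 2 ('c'): new char, reset run to 1
  Position 3 ('a'): new char, reset run to 1
  Position 4 ('a'): continues run of 'a', length=2
  Position 5 ('b'): new char, reset run to 1
  Position 6 ('b'): continues run of 'b', length=2
  Position 7 ('c'): new char, reset run to 1
Longest run: 'a' with length 2

2
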